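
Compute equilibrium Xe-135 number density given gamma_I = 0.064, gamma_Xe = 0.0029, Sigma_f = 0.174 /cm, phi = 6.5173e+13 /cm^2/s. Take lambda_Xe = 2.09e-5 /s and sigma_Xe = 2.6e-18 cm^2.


Xe_eq = (gamma_I + gamma_Xe) * Sigma_f * phi / (lambda_Xe + sigma_Xe * phi)
Numerator = (0.064 + 0.0029) * 0.174 * 6.5173e+13 = 7.586528e+11
Denominator = 2.09e-5 + 2.6e-18 * 6.5173e+13 = 1.903498e-04
Xe_eq = 7.586528e+11 / 1.903498e-04 = 3.9856e+15 /cm^3

3.9856e+15


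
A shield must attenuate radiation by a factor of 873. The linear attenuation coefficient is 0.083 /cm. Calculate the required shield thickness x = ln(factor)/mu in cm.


x = ln(factor) / mu
x = ln(873) / 0.083
x = 81.590 cm

81.590


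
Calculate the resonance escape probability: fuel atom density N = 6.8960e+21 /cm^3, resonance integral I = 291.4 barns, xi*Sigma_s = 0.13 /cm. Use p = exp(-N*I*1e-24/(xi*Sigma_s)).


p = exp(-N * I * 1e-24 / (xi*Sigma_s))
p = exp(-6.8960e+21 * 291.4 * 1e-24 / 0.13)
p = 1.9357e-07

1.9357e-07


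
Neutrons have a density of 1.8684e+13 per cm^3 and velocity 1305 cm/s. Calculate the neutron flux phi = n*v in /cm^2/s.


phi = n * v
phi = 1.8684e+13 * 1305
phi = 2.4383e+16 /cm^2/s

2.4383e+16


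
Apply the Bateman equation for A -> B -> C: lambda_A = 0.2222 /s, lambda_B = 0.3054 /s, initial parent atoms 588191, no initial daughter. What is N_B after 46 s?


N_B(t) = lambda_A * N_A0 / (lambda_B - lambda_A) * [exp(-lambda_A*t) - exp(-lambda_B*t)]
exp(-0.2222*46) = 3.639060e-05; exp(-0.3054*46) = 7.922412e-07
N_B = 0.2222 * 588191 / (0.3054 - 0.2222) * (3.639060e-05 - 7.922412e-07)
N_B = 55.920

55.920


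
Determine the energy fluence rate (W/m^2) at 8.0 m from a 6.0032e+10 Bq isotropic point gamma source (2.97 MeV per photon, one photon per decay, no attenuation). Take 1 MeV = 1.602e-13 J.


psi = A * E * 1.602e-13 / (4*pi*r^2)
psi = 6.0032e+10 * 2.97 * 1.602e-13 / (4*pi*8.0^2)
psi = 3.5515e-05 W/m^2

3.5515e-05


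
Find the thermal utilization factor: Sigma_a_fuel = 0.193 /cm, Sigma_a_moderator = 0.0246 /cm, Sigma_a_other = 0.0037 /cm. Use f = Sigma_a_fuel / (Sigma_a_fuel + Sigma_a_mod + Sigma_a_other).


f = Sigma_a_fuel / (Sigma_a_fuel + Sigma_a_mod + Sigma_a_other)
f = 0.193 / (0.193 + 0.0246 + 0.0037)
f = 0.87212

0.87212


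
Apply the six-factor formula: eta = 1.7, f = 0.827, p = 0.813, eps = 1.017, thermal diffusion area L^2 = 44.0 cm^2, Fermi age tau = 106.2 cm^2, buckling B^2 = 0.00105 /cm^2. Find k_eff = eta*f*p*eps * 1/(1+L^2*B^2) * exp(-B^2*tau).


k_inf = eta*f*p*eps = 1.7*0.827*0.813*1.017 = 1.162428
P_TNL = 1/(1 + L^2*B^2) = 1/(1 + 44.0*0.00105) = 0.9558402
P_FNL = exp(-B^2*tau) = exp(-0.00105*106.2) = 0.8944824
k_eff = k_inf * P_TNL * P_FNL = 1.162428 * 0.9558402 * 0.8944824
k_eff = 0.99386

0.99386


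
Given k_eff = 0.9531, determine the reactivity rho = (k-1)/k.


rho = (k_eff - 1) / k_eff
rho = (0.9531 - 1) / 0.9531
rho = -0.049208

-0.049208


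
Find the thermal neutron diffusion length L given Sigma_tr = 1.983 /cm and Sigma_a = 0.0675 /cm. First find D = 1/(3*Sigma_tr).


D = 1 / (3 * Sigma_tr) = 1 / (3 * 1.983) = 0.1680955 cm
L = sqrt(D / Sigma_a)
L = sqrt(0.1680955 / 0.0675)
L = 1.5781 cm

1.5781


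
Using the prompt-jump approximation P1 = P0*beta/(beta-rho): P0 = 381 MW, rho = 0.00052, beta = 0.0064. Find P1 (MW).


P1/P0 = beta / (beta - rho)
P1/P0 = 0.0064 / (0.0064 - 0.00052) = 1.088435
P1 = 381 * 1.088435 = 414.69 MW

414.69


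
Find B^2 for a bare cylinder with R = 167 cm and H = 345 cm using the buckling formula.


B^2 = (2.405/R)^2 + (pi/H)^2
B^2 = (2.405/167)^2 + (pi/345)^2
B^2 = 2.9031e-04 /cm^2

2.9031e-04


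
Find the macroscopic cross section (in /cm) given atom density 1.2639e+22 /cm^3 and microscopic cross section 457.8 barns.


Sigma = N * sigma_barns * 1e-24
Sigma = 1.2639e+22 * 457.8 * 1e-24
Sigma = 5.7861 /cm

5.7861


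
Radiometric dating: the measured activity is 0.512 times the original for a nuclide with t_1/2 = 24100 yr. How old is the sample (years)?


lambda = ln(2) / t_half = ln(2) / 24100 = 2.876129e-05 /yr
t = -ln(A/A0) / lambda
t = -ln(0.512) / 2.876129e-05
t = 23275 yr

23275


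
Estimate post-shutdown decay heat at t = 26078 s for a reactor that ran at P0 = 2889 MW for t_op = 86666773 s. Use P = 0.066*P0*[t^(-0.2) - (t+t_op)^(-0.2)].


P/P0 = 0.066 * [t^(-0.2) - (t + t_op)^(-0.2)]
P/P0 = 0.066 * [26078^(-0.2) - (26078 + 86666773)^(-0.2)]
P/P0 = 0.066 * [0.1308414 - 0.02584660] = 0.006929657
P = 2889 * 0.006929657 = 20.020 MW

20.020


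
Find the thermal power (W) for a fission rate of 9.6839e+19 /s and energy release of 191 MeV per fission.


P = fission_rate * E_MeV * 1.602e-13
P = 9.6839e+19 * 191 * 1.602e-13
P = 2.9631e+09 W

2.9631e+09


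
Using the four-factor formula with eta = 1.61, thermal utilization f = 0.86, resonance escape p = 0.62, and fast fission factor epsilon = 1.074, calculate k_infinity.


k_inf = eta * f * p * epsilon
k_inf = 1.61 * 0.86 * 0.62 * 1.074
k_inf = 0.92198

0.92198


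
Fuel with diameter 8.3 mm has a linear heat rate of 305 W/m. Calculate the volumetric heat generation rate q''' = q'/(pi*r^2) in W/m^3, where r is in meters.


r = D / 2 / 1000 = 8.3 / 2 / 1000 = 0.00415 m
q''' = q' / (pi * r^2)
q''' = 305 / (pi * 0.00415^2)
q''' = 5.6371e+06 W/m^3

5.6371e+06


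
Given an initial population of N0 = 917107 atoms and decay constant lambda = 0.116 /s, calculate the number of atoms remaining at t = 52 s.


N = N0 * exp(-lambda * t)
N = 917107 * exp(-0.116 * 52)
N = 2201.7

2201.7


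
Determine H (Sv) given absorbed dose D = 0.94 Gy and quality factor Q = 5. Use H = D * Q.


H = D * Q
H = 0.94 * 5
H = 4.7000 Sv

4.7000


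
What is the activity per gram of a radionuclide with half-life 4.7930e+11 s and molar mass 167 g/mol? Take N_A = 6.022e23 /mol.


lambda = ln(2) / t_half = ln(2) / 4.7930e+11 = 1.446166e-12 /s
SA = lambda * N_A / M
SA = 1.446166e-12 * 6.022e23 / 167
SA = 5.2149e+09 Bq/g

5.2149e+09


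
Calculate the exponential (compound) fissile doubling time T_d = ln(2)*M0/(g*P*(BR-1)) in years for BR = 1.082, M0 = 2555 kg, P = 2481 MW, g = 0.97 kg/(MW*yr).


Breeding gain G = BR - 1 = 1.082 - 1 = 0.082
Fissile production rate = g * P * G = 0.97 * 2481 * 0.082 = 197.33874 kg/yr
T_d = ln(2) * M0 / (g * P * G)
T_d = ln(2) * 2555 / 197.33874 = 8.9744 yr

8.9744


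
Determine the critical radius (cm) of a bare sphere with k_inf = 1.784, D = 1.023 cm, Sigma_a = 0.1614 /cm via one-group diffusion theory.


L^2 = D / Sigma_a = 1.023 / 0.1614 = 6.338290 cm^2
B_m^2 = (k_inf - 1) / L^2 = (1.784 - 1) / 6.338290 = 0.1236927 /cm^2
For a bare sphere: B_g = pi/R, so R_c = pi / sqrt(B_m^2)
R_c = pi / sqrt(0.1236927) = 8.9326 cm

8.9326


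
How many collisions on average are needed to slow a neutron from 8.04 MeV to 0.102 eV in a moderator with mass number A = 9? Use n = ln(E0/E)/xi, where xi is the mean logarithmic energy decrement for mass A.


xi = 1 + (A-1)^2/(2A)*ln((A-1)/(A+1)) = 0.2066007 (for A = 9)
n = ln(E0/E) / xi
n = ln(8.04e6 / 0.102) / 0.2066007
n = ln(7.882353e+07) / 0.2066007 = 88.009

88.009


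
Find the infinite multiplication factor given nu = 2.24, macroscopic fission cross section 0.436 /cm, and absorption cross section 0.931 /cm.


k_inf = nu * Sigma_f / Sigma_a
k_inf = 2.24 * 0.436 / 0.931
k_inf = 1.0490

1.0490


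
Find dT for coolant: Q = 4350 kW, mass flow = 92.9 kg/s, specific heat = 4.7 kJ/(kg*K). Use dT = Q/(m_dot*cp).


dT = Q / (m_dot * cp)
dT = 4350 / (92.9 * 4.7)
dT = 9.9627 C

9.9627


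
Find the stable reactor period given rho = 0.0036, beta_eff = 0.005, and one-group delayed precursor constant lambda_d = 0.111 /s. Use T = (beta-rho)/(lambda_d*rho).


T = (beta - rho) / (lambda_d * rho)
T = (0.005 - 0.0036) / (0.111 * 0.0036)
T = 3.5035 s

3.5035


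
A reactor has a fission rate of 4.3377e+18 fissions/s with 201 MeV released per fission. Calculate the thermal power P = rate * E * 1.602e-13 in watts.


P = fission_rate * E_MeV * 1.602e-13
P = 4.3377e+18 * 201 * 1.602e-13
P = 1.3967e+08 W

1.3967e+08


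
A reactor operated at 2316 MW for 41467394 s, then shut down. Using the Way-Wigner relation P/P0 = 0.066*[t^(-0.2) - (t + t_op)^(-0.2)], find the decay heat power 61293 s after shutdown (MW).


P/P0 = 0.066 * [t^(-0.2) - (t + t_op)^(-0.2)]
P/P0 = 0.066 * [61293^(-0.2) - (61293 + 41467394)^(-0.2)]
P/P0 = 0.066 * [0.1102853 - 0.02994542] = 0.005302432
P = 2316 * 0.005302432 = 12.280 MW

12.280


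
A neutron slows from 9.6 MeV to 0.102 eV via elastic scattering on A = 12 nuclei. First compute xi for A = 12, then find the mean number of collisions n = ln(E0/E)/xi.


xi = 1 + (A-1)^2/(2A)*ln((A-1)/(A+1)) = 0.1577690 (for A = 12)
n = ln(E0/E) / xi
n = ln(9.6e6 / 0.102) / 0.1577690
n = ln(9.411765e+07) / 0.1577690 = 116.37

116.37


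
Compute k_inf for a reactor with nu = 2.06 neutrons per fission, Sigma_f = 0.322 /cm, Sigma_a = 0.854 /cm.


k_inf = nu * Sigma_f / Sigma_a
k_inf = 2.06 * 0.322 / 0.854
k_inf = 0.77672

0.77672


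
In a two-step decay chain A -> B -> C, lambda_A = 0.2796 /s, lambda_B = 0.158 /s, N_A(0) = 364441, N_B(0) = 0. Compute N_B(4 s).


N_B(t) = lambda_A * N_A0 / (lambda_B - lambda_A) * [exp(-lambda_A*t) - exp(-lambda_B*t)]
exp(-0.2796*4) = 0.3268023; exp(-0.158*4) = 0.5315277
N_B = 0.2796 * 364441 / (0.158 - 0.2796) * (0.3268023 - 0.5315277)
N_B = 171555

171555


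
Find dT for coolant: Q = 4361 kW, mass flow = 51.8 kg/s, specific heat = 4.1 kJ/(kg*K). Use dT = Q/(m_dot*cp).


dT = Q / (m_dot * cp)
dT = 4361 / (51.8 * 4.1)
dT = 20.534 C

20.534


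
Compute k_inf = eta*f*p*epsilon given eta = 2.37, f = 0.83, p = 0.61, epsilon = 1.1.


k_inf = eta * f * p * epsilon
k_inf = 2.37 * 0.83 * 0.61 * 1.1
k_inf = 1.3199

1.3199


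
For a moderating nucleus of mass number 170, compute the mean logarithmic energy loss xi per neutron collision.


xi = 1 + (A-1)^2/(2A) * ln((A-1)/(A+1))
xi = 1 + (170-1)^2/(2*170) * ln((170-1)/(170 +1))
xi = 0.011719

0.011719


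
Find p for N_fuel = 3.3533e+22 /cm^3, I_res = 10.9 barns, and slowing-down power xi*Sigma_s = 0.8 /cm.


p = exp(-N * I * 1e-24 / (xi*Sigma_s))
p = exp(-3.3533e+22 * 10.9 * 1e-24 / 0.8)
p = 0.63325

0.63325


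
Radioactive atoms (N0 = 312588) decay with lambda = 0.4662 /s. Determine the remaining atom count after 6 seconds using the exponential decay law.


N = N0 * exp(-lambda * t)
N = 312588 * exp(-0.4662 * 6)
N = 19062

19062


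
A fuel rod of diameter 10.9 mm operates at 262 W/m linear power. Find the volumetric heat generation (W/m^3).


r = D / 2 / 1000 = 10.9 / 2 / 1000 = 0.00545 m
q''' = q' / (pi * r^2)
q''' = 262 / (pi * 0.00545^2)
q''' = 2.8077e+06 W/m^3

2.8077e+06


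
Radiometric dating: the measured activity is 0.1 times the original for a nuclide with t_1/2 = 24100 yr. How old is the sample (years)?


lambda = ln(2) / t_half = ln(2) / 24100 = 2.876129e-05 /yr
t = -ln(A/A0) / lambda
t = -ln(0.1) / 2.876129e-05
t = 80058 yr

80058


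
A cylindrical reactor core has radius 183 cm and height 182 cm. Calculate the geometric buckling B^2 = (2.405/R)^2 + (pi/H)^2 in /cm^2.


B^2 = (2.405/R)^2 + (pi/H)^2
B^2 = (2.405/183)^2 + (pi/182)^2
B^2 = 4.7067e-04 /cm^2

4.7067e-04


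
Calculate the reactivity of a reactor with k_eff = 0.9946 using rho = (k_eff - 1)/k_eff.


rho = (k_eff - 1) / k_eff
rho = (0.9946 - 1) / 0.9946
rho = -0.0054293

-0.0054293


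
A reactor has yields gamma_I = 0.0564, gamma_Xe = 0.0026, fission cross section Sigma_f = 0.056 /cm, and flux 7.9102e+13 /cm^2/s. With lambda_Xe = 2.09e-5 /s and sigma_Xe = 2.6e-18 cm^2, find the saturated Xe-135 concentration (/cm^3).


Xe_eq = (gamma_I + gamma_Xe) * Sigma_f * phi / (lambda_Xe + sigma_Xe * phi)
Numerator = (0.0564 + 0.0026) * 0.056 * 7.9102e+13 = 2.613530e+11
Denominator = 2.09e-5 + 2.6e-18 * 7.9102e+13 = 2.265652e-04
Xe_eq = 2.613530e+11 / 2.265652e-04 = 1.1535e+15 /cm^3

1.1535e+15


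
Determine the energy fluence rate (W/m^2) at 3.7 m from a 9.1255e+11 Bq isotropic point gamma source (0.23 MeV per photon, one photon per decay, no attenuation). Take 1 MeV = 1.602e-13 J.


psi = A * E * 1.602e-13 / (4*pi*r^2)
psi = 9.1255e+11 * 0.23 * 1.602e-13 / (4*pi*3.7^2)
psi = 1.9545e-04 W/m^2

1.9545e-04


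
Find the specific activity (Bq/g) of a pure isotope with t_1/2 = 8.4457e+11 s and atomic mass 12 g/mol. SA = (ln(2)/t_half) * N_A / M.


lambda = ln(2) / t_half = ln(2) / 8.4457e+11 = 8.207102e-13 /s
SA = lambda * N_A / M
SA = 8.207102e-13 * 6.022e23 / 12
SA = 4.1186e+10 Bq/g

4.1186e+10


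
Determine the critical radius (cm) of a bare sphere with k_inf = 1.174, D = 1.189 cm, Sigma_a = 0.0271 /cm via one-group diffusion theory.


L^2 = D / Sigma_a = 1.189 / 0.0271 = 43.87454 cm^2
B_m^2 = (k_inf - 1) / L^2 = (1.174 - 1) / 43.87454 = 0.003965854 /cm^2
For a bare sphere: B_g = pi/R, so R_c = pi / sqrt(B_m^2)
R_c = pi / sqrt(0.003965854) = 49.886 cm

49.886


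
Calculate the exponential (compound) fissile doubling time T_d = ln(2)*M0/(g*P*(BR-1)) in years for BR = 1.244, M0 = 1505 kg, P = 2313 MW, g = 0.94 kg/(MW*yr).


Breeding gain G = BR - 1 = 1.244 - 1 = 0.244
Fissile production rate = g * P * G = 0.94 * 2313 * 0.244 = 530.50968 kg/yr
T_d = ln(2) * M0 / (g * P * G)
T_d = ln(2) * 1505 / 530.50968 = 1.9664 yr

1.9664


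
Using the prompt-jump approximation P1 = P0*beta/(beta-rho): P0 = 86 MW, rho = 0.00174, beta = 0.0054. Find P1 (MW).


P1/P0 = beta / (beta - rho)
P1/P0 = 0.0054 / (0.0054 - 0.00174) = 1.475410
P1 = 86 * 1.475410 = 126.89 MW

126.89


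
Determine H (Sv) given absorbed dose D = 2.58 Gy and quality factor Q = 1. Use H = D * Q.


H = D * Q
H = 2.58 * 1
H = 2.5800 Sv

2.5800


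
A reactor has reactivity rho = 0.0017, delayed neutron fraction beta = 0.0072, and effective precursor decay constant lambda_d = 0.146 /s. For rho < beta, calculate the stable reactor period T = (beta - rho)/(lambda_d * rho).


T = (beta - rho) / (lambda_d * rho)
T = (0.0072 - 0.0017) / (0.146 * 0.0017)
T = 22.160 s

22.160


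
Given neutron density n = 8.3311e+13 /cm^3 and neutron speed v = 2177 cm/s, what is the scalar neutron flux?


phi = n * v
phi = 8.3311e+13 * 2177
phi = 1.8137e+17 /cm^2/s

1.8137e+17


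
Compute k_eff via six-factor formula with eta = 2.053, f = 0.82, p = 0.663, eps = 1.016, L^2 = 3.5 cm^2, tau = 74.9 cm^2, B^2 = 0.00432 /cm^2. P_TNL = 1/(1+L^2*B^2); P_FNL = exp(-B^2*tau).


k_inf = eta*f*p*eps = 2.053*0.82*0.663*1.016 = 1.133992
P_TNL = 1/(1 + L^2*B^2) = 1/(1 + 3.5*0.00432) = 0.9851052
P_FNL = exp(-B^2*tau) = exp(-0.00432*74.9) = 0.7235628
k_eff = k_inf * P_TNL * P_FNL = 1.133992 * 0.9851052 * 0.7235628
k_eff = 0.80829

0.80829


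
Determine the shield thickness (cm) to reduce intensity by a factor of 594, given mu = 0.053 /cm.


x = ln(factor) / mu
x = ln(594) / 0.053
x = 120.51 cm

120.51


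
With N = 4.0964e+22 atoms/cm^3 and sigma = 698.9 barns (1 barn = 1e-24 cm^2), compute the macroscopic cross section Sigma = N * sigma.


Sigma = N * sigma_barns * 1e-24
Sigma = 4.0964e+22 * 698.9 * 1e-24
Sigma = 28.630 /cm

28.630


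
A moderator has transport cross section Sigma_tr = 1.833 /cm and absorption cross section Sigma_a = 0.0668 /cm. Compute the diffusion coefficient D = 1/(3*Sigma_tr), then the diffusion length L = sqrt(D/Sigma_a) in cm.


D = 1 / (3 * Sigma_tr) = 1 / (3 * 1.833) = 0.1818512 cm
L = sqrt(D / Sigma_a)
L = sqrt(0.1818512 / 0.0668)
L = 1.6499 cm

1.6499


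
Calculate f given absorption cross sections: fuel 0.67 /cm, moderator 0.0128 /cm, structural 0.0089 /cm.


f = Sigma_a_fuel / (Sigma_a_fuel + Sigma_a_mod + Sigma_a_other)
f = 0.67 / (0.67 + 0.0128 + 0.0089)
f = 0.96863

0.96863


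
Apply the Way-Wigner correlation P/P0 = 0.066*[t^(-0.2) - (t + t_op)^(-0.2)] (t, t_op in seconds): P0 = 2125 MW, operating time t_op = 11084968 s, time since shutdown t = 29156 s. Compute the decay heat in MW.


P/P0 = 0.066 * [t^(-0.2) - (t + t_op)^(-0.2)]
P/P0 = 0.066 * [29156^(-0.2) - (29156 + 11084968)^(-0.2)]
P/P0 = 0.066 * [0.1279542 - 0.03897848] = 0.005872398
P = 2125 * 0.005872398 = 12.479 MW

12.479


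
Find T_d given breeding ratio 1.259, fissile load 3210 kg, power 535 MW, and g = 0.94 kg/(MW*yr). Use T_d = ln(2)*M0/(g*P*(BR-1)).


Breeding gain G = BR - 1 = 1.259 - 1 = 0.259
Fissile production rate = g * P * G = 0.94 * 535 * 0.259 = 130.2511 kg/yr
T_d = ln(2) * M0 / (g * P * G)
T_d = ln(2) * 3210 / 130.2511 = 17.082 yr

17.082


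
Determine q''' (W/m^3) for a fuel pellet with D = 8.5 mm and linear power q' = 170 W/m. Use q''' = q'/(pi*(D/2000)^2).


r = D / 2 / 1000 = 8.5 / 2 / 1000 = 0.00425 m
q''' = q' / (pi * r^2)
q''' = 170 / (pi * 0.00425^2)
q''' = 2.9959e+06 W/m^3

2.9959e+06


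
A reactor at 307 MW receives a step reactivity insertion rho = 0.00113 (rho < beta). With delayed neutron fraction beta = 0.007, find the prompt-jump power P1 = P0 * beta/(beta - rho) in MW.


P1/P0 = beta / (beta - rho)
P1/P0 = 0.007 / (0.007 - 0.00113) = 1.192504
P1 = 307 * 1.192504 = 366.10 MW

366.10


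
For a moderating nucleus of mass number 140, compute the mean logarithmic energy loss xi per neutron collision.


xi = 1 + (A-1)^2/(2A) * ln((A-1)/(A+1))
xi = 1 + (140-1)^2/(2*140) * ln((140-1)/(140 +1))
xi = 0.014218

0.014218


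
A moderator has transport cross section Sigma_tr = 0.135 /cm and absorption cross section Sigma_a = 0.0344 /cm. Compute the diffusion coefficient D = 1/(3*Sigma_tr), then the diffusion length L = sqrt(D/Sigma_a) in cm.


D = 1 / (3 * Sigma_tr) = 1 / (3 * 0.135) = 2.469136 cm
L = sqrt(D / Sigma_a)
L = sqrt(2.469136 / 0.0344)
L = 8.4721 cm

8.4721


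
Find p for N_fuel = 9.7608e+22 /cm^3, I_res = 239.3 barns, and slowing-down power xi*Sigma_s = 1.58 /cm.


p = exp(-N * I * 1e-24 / (xi*Sigma_s))
p = exp(-9.7608e+22 * 239.3 * 1e-24 / 1.58)
p = 3.7993e-07

3.7993e-07


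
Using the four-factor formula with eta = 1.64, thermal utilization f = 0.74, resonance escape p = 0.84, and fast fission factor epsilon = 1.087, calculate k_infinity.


k_inf = eta * f * p * epsilon
k_inf = 1.64 * 0.74 * 0.84 * 1.087
k_inf = 1.1081

1.1081


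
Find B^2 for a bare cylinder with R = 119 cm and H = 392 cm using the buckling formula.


B^2 = (2.405/R)^2 + (pi/H)^2
B^2 = (2.405/119)^2 + (pi/392)^2
B^2 = 4.7268e-04 /cm^2

4.7268e-04


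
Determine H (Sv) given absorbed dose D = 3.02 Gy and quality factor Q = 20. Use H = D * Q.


H = D * Q
H = 3.02 * 20
H = 60.400 Sv

60.400


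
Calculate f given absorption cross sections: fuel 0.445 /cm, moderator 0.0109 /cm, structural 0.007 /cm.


f = Sigma_a_fuel / (Sigma_a_fuel + Sigma_a_mod + Sigma_a_other)
f = 0.445 / (0.445 + 0.0109 + 0.007)
f = 0.96133

0.96133


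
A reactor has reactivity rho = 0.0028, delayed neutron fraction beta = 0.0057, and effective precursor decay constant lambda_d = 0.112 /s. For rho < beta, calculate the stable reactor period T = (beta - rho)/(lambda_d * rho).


T = (beta - rho) / (lambda_d * rho)
T = (0.0057 - 0.0028) / (0.112 * 0.0028)
T = 9.2474 s

9.2474


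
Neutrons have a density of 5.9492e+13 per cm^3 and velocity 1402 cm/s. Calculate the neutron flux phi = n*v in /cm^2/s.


phi = n * v
phi = 5.9492e+13 * 1402
phi = 8.3408e+16 /cm^2/s

8.3408e+16


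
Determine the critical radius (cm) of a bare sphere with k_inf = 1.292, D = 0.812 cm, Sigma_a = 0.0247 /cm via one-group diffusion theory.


L^2 = D / Sigma_a = 0.812 / 0.0247 = 32.87449 cm^2
B_m^2 = (k_inf - 1) / L^2 = (1.292 - 1) / 32.87449 = 0.008882267 /cm^2
For a bare sphere: B_g = pi/R, so R_c = pi / sqrt(B_m^2)
R_c = pi / sqrt(0.008882267) = 33.334 cm

33.334


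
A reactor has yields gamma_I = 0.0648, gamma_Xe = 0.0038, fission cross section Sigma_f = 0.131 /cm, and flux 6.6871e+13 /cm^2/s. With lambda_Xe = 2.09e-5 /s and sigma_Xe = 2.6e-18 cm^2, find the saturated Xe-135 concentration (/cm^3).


Xe_eq = (gamma_I + gamma_Xe) * Sigma_f * phi / (lambda_Xe + sigma_Xe * phi)
Numerator = (0.0648 + 0.0038) * 0.131 * 6.6871e+13 = 6.009429e+11
Denominator = 2.09e-5 + 2.6e-18 * 6.6871e+13 = 1.947646e-04
Xe_eq = 6.009429e+11 / 1.947646e-04 = 3.0855e+15 /cm^3

3.0855e+15


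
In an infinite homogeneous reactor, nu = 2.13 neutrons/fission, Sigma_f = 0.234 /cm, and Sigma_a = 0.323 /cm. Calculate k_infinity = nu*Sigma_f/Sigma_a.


k_inf = nu * Sigma_f / Sigma_a
k_inf = 2.13 * 0.234 / 0.323
k_inf = 1.5431

1.5431


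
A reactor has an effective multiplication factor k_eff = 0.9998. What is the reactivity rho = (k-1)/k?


rho = (k_eff - 1) / k_eff
rho = (0.9998 - 1) / 0.9998
rho = -2.0004e-04

-2.0004e-04


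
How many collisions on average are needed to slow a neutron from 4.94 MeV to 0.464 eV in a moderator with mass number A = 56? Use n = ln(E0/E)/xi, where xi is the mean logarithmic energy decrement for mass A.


xi = 1 + (A-1)^2/(2A)*ln((A-1)/(A+1)) = 0.03529286 (for A = 56)
n = ln(E0/E) / xi
n = ln(4.94e6 / 0.464) / 0.03529286
n = ln(1.064655e+07) / 0.03529286 = 458.47

458.47


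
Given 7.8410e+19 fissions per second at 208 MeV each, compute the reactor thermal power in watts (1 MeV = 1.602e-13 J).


P = fission_rate * E_MeV * 1.602e-13
P = 7.8410e+19 * 208 * 1.602e-13
P = 2.6127e+09 W

2.6127e+09


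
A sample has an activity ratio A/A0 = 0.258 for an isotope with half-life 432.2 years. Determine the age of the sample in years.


lambda = ln(2) / t_half = ln(2) / 432.2 = 0.001603765 /yr
t = -ln(A/A0) / lambda
t = -ln(0.258) / 0.001603765
t = 844.76 yr

844.76


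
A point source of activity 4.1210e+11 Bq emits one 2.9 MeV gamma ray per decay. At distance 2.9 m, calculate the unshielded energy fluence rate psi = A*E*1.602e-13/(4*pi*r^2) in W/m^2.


psi = A * E * 1.602e-13 / (4*pi*r^2)
psi = 4.1210e+11 * 2.9 * 1.602e-13 / (4*pi*2.9^2)
psi = 0.0018116 W/m^2

0.0018116


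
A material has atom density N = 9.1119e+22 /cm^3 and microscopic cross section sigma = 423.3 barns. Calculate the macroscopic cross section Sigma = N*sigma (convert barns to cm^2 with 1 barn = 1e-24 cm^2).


Sigma = N * sigma_barns * 1e-24
Sigma = 9.1119e+22 * 423.3 * 1e-24
Sigma = 38.571 /cm

38.571


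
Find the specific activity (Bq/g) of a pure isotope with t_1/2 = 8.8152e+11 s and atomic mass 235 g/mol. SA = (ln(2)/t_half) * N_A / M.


lambda = ln(2) / t_half = ln(2) / 8.8152e+11 = 7.863091e-13 /s
SA = lambda * N_A / M
SA = 7.863091e-13 * 6.022e23 / 235
SA = 2.0150e+09 Bq/g

2.0150e+09


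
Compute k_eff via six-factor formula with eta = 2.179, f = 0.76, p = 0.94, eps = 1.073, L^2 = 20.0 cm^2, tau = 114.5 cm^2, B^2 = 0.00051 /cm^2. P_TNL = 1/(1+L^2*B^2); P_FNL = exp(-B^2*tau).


k_inf = eta*f*p*eps = 2.179*0.76*0.94*1.073 = 1.670315
P_TNL = 1/(1 + L^2*B^2) = 1/(1 + 20.0*0.00051) = 0.9899030
P_FNL = exp(-B^2*tau) = exp(-0.00051*114.5) = 0.9432773
k_eff = k_inf * P_TNL * P_FNL = 1.670315 * 0.9899030 * 0.9432773
k_eff = 1.5597

1.5597


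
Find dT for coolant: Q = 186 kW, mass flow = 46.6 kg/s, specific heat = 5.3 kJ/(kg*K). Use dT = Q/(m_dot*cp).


dT = Q / (m_dot * cp)
dT = 186 / (46.6 * 5.3)
dT = 0.75310 C

0.75310


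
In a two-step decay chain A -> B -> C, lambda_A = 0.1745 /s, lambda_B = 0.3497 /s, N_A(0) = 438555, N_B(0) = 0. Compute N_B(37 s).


N_B(t) = lambda_A * N_A0 / (lambda_B - lambda_A) * [exp(-lambda_A*t) - exp(-lambda_B*t)]
exp(-0.1745*37) = 0.001570282; exp(-0.3497*37) = 2.402742e-06
N_B = 0.1745 * 438555 / (0.3497 - 0.1745) * (0.001570282 - 2.402742e-06)
N_B = 684.85

684.85


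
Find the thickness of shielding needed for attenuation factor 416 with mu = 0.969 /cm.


x = ln(factor) / mu
x = ln(416) / 0.969
x = 6.2236 cm

6.2236


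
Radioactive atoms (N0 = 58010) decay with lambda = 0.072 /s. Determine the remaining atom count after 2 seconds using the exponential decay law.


N = N0 * exp(-lambda * t)
N = 58010 * exp(-0.072 * 2)
N = 50230

50230


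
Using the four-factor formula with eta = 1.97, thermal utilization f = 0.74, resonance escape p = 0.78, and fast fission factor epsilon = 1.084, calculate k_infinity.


k_inf = eta * f * p * epsilon
k_inf = 1.97 * 0.74 * 0.78 * 1.084
k_inf = 1.2326

1.2326


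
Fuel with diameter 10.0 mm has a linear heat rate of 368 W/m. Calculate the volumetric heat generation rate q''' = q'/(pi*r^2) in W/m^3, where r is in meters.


r = D / 2 / 1000 = 10.0 / 2 / 1000 = 0.005 m
q''' = q' / (pi * r^2)
q''' = 368 / (pi * 0.005^2)
q''' = 4.6855e+06 W/m^3

4.6855e+06


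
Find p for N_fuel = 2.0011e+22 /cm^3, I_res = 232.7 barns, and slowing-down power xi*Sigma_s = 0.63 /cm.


p = exp(-N * I * 1e-24 / (xi*Sigma_s))
p = exp(-2.0011e+22 * 232.7 * 1e-24 / 0.63)
p = 6.1655e-04

6.1655e-04


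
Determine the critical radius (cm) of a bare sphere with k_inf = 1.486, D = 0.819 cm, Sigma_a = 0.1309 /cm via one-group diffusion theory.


L^2 = D / Sigma_a = 0.819 / 0.1309 = 6.256684 cm^2
B_m^2 = (k_inf - 1) / L^2 = (1.486 - 1) / 6.256684 = 0.07767693 /cm^2
For a bare sphere: B_g = pi/R, so R_c = pi / sqrt(B_m^2)
R_c = pi / sqrt(0.07767693) = 11.272 cm

11.272


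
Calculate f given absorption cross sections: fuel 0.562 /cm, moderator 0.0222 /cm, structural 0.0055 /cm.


f = Sigma_a_fuel / (Sigma_a_fuel + Sigma_a_mod + Sigma_a_other)
f = 0.562 / (0.562 + 0.0222 + 0.0055)
f = 0.95303

0.95303


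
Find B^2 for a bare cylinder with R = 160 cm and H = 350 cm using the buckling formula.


B^2 = (2.405/R)^2 + (pi/H)^2
B^2 = (2.405/160)^2 + (pi/350)^2
B^2 = 3.0651e-04 /cm^2

3.0651e-04


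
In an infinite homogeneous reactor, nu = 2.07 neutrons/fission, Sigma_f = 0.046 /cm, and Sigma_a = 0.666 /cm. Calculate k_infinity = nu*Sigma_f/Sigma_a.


k_inf = nu * Sigma_f / Sigma_a
k_inf = 2.07 * 0.046 / 0.666
k_inf = 0.14297

0.14297


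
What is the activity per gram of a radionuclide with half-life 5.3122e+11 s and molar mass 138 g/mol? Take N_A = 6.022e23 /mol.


lambda = ln(2) / t_half = ln(2) / 5.3122e+11 = 1.304821e-12 /s
SA = lambda * N_A / M
SA = 1.304821e-12 * 6.022e23 / 138
SA = 5.6939e+09 Bq/g

5.6939e+09


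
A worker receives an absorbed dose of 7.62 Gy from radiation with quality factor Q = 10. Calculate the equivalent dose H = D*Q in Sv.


H = D * Q
H = 7.62 * 10
H = 76.200 Sv

76.200


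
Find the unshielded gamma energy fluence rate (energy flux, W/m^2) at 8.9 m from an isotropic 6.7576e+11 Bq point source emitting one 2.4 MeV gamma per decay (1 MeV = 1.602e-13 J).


psi = A * E * 1.602e-13 / (4*pi*r^2)
psi = 6.7576e+11 * 2.4 * 1.602e-13 / (4*pi*8.9^2)
psi = 2.6102e-04 W/m^2

2.6102e-04


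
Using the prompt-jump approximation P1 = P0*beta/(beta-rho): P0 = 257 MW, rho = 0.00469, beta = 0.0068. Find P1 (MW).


P1/P0 = beta / (beta - rho)
P1/P0 = 0.0068 / (0.0068 - 0.00469) = 3.222749
P1 = 257 * 3.222749 = 828.25 MW

828.25


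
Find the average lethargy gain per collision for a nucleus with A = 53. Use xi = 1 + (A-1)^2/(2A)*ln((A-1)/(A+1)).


xi = 1 + (A-1)^2/(2A) * ln((A-1)/(A+1))
xi = 1 + (53-1)^2/(2*53) * ln((53-1)/(53 +1))
xi = 0.037266

0.037266


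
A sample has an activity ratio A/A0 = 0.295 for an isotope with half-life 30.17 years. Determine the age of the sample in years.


lambda = ln(2) / t_half = ln(2) / 30.17 = 0.02297472 /yr
t = -ln(A/A0) / lambda
t = -ln(0.295) / 0.02297472
t = 53.136 yr

53.136


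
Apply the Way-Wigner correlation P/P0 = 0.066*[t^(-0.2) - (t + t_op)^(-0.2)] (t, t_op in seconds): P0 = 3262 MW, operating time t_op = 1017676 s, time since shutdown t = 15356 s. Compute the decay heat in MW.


P/P0 = 0.066 * [t^(-0.2) - (t + t_op)^(-0.2)]
P/P0 = 0.066 * [15356^(-0.2) - (15356 + 1017676)^(-0.2)]
P/P0 = 0.066 * [0.1454603 - 0.06268697] = 0.005463040
P = 3262 * 0.005463040 = 17.820 MW

17.820


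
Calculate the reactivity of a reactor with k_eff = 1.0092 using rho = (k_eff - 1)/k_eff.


rho = (k_eff - 1) / k_eff
rho = (1.0092 - 1) / 1.0092
rho = 0.0091161

0.0091161


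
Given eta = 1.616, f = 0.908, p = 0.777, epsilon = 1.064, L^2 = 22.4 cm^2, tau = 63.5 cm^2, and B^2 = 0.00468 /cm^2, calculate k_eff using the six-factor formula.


k_inf = eta*f*p*eps = 1.616*0.908*0.777*1.064 = 1.213081
P_TNL = 1/(1 + L^2*B^2) = 1/(1 + 22.4*0.00468) = 0.9051150
P_FNL = exp(-B^2*tau) = exp(-0.00468*63.5) = 0.7429103
k_eff = k_inf * P_TNL * P_FNL = 1.213081 * 0.9051150 * 0.7429103
k_eff = 0.81570

0.81570


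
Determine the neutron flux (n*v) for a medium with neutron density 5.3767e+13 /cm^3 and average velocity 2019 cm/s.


phi = n * v
phi = 5.3767e+13 * 2019
phi = 1.0856e+17 /cm^2/s

1.0856e+17


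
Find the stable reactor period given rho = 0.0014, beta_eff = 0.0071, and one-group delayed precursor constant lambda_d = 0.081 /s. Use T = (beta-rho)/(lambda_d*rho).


T = (beta - rho) / (lambda_d * rho)
T = (0.0071 - 0.0014) / (0.081 * 0.0014)
T = 50.265 s

50.265


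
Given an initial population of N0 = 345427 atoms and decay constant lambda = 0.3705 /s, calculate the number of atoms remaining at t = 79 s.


N = N0 * exp(-lambda * t)
N = 345427 * exp(-0.3705 * 79)
N = 6.7108e-08

6.7108e-08


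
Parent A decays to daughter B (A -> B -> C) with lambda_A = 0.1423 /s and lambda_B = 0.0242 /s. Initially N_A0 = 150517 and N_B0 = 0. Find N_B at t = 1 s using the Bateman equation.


N_B(t) = lambda_A * N_A0 / (lambda_B - lambda_A) * [exp(-lambda_A*t) - exp(-lambda_B*t)]
exp(-0.1423*1) = 0.8673610; exp(-0.0242*1) = 0.9760905
N_B = 0.1423 * 150517 / (0.0242 - 0.1423) * (0.8673610 - 0.9760905)
N_B = 19719

19719


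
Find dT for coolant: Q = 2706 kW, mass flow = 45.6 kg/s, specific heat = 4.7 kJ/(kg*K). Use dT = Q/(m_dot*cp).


dT = Q / (m_dot * cp)
dT = 2706 / (45.6 * 4.7)
dT = 12.626 C

12.626


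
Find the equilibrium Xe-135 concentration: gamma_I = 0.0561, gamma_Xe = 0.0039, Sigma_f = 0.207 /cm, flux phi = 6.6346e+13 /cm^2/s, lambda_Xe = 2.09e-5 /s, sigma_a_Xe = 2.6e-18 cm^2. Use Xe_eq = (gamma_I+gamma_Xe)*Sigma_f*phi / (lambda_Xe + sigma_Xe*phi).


Xe_eq = (gamma_I + gamma_Xe) * Sigma_f * phi / (lambda_Xe + sigma_Xe * phi)
Numerator = (0.0561 + 0.0039) * 0.207 * 6.6346e+13 = 8.240173e+11
Denominator = 2.09e-5 + 2.6e-18 * 6.6346e+13 = 1.933996e-04
Xe_eq = 8.240173e+11 / 1.933996e-04 = 4.2607e+15 /cm^3

4.2607e+15


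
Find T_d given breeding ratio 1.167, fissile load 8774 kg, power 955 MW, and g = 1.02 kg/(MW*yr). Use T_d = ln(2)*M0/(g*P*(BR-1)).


Breeding gain G = BR - 1 = 1.167 - 1 = 0.167
Fissile production rate = g * P * G = 1.02 * 955 * 0.167 = 162.6747 kg/yr
T_d = ln(2) * M0 / (g * P * G)
T_d = ln(2) * 8774 / 162.6747 = 37.385 yr

37.385


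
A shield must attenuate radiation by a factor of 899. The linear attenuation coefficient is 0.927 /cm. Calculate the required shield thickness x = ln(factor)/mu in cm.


x = ln(factor) / mu
x = ln(899) / 0.927
x = 7.3369 cm

7.3369


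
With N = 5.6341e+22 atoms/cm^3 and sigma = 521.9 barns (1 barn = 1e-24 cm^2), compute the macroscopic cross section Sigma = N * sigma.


Sigma = N * sigma_barns * 1e-24
Sigma = 5.6341e+22 * 521.9 * 1e-24
Sigma = 29.404 /cm

29.404


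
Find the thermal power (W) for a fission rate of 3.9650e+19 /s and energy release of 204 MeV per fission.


P = fission_rate * E_MeV * 1.602e-13
P = 3.9650e+19 * 204 * 1.602e-13
P = 1.2958e+09 W

1.2958e+09


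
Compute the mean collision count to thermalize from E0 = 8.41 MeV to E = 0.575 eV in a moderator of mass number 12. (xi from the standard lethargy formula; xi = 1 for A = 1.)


xi = 1 + (A-1)^2/(2A)*ln((A-1)/(A+1)) = 0.1577690 (for A = 12)
n = ln(E0/E) / xi
n = ln(8.41e6 / 0.575) / 0.1577690
n = ln(1.462609e+07) / 0.1577690 = 104.57

104.57


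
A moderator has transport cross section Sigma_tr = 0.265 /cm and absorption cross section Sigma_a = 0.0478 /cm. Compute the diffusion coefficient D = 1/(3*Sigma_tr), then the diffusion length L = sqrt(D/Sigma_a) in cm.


D = 1 / (3 * Sigma_tr) = 1 / (3 * 0.265) = 1.257862 cm
L = sqrt(D / Sigma_a)
L = sqrt(1.257862 / 0.0478)
L = 5.1298 cm

5.1298


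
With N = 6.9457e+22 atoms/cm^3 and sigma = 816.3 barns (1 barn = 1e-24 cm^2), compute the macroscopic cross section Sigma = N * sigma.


Sigma = N * sigma_barns * 1e-24
Sigma = 6.9457e+22 * 816.3 * 1e-24
Sigma = 56.698 /cm

56.698


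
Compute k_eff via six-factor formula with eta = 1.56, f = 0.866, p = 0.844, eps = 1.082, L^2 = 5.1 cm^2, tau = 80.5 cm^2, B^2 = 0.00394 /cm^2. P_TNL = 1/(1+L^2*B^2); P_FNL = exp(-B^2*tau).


k_inf = eta*f*p*eps = 1.56*0.866*0.844*1.082 = 1.233707
P_TNL = 1/(1 + L^2*B^2) = 1/(1 + 5.1*0.00394) = 0.9803018
P_FNL = exp(-B^2*tau) = exp(-0.00394*80.5) = 0.7282069
k_eff = k_inf * P_TNL * P_FNL = 1.233707 * 0.9803018 * 0.7282069
k_eff = 0.88070

0.88070


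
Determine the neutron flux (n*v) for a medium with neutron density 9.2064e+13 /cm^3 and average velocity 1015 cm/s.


phi = n * v
phi = 9.2064e+13 * 1015
phi = 9.3445e+16 /cm^2/s

9.3445e+16


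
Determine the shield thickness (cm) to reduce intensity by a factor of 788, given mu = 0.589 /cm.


x = ln(factor) / mu
x = ln(788) / 0.589
x = 11.323 cm

11.323


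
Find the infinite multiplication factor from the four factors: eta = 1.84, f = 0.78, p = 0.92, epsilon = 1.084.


k_inf = eta * f * p * epsilon
k_inf = 1.84 * 0.78 * 0.92 * 1.084
k_inf = 1.4313

1.4313


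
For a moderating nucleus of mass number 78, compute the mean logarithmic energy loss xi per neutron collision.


xi = 1 + (A-1)^2/(2A) * ln((A-1)/(A+1))
xi = 1 + (78-1)^2/(2*78) * ln((78-1)/(78 +1))
xi = 0.025423

0.025423


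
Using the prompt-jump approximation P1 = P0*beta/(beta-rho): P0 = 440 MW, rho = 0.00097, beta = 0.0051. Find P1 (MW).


P1/P0 = beta / (beta - rho)
P1/P0 = 0.0051 / (0.0051 - 0.00097) = 1.234867
P1 = 440 * 1.234867 = 543.34 MW

543.34


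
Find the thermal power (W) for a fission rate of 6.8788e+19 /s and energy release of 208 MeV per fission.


P = fission_rate * E_MeV * 1.602e-13
P = 6.8788e+19 * 208 * 1.602e-13
P = 2.2921e+09 W

2.2921e+09


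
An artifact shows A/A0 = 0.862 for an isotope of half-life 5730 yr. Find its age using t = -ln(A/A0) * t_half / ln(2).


lambda = ln(2) / t_half = ln(2) / 5730 = 1.209681e-04 /yr
t = -ln(A/A0) / lambda
t = -ln(0.862) / 1.209681e-04
t = 1227.6 yr

1227.6


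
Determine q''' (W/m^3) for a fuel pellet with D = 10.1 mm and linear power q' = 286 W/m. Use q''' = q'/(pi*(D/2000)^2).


r = D / 2 / 1000 = 10.1 / 2 / 1000 = 0.00505 m
q''' = q' / (pi * r^2)
q''' = 286 / (pi * 0.00505^2)
q''' = 3.5697e+06 W/m^3

3.5697e+06


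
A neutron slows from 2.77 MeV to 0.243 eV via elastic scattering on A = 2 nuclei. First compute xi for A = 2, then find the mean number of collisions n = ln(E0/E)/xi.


xi = 1 + (A-1)^2/(2A)*ln((A-1)/(A+1)) = 0.7253469 (for A = 2)
n = ln(E0/E) / xi
n = ln(2.77e6 / 0.243) / 0.7253469
n = ln(1.139918e+07) / 0.7253469 = 22.402

22.402


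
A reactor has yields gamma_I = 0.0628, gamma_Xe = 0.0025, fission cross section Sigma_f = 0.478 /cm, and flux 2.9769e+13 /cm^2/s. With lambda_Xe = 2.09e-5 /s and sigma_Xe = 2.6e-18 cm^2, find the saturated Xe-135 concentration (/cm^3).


Xe_eq = (gamma_I + gamma_Xe) * Sigma_f * phi / (lambda_Xe + sigma_Xe * phi)
Numerator = (0.0628 + 0.0025) * 0.478 * 2.9769e+13 = 9.291917e+11
Denominator = 2.09e-5 + 2.6e-18 * 2.9769e+13 = 9.829940e-05
Xe_eq = 9.291917e+11 / 9.829940e-05 = 9.4527e+15 /cm^3

9.4527e+15


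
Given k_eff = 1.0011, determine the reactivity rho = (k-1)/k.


rho = (k_eff - 1) / k_eff
rho = (1.0011 - 1) / 1.0011
rho = 0.0010988

0.0010988


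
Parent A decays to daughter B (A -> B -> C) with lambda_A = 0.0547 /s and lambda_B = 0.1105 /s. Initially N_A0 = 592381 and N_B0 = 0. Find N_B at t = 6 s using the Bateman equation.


N_B(t) = lambda_A * N_A0 / (lambda_B - lambda_A) * [exp(-lambda_A*t) - exp(-lambda_B*t)]
exp(-0.0547*6) = 0.7202190; exp(-0.1105*6) = 0.5153031
N_B = 0.0547 * 592381 / (0.1105 - 0.0547) * (0.7202190 - 0.5153031)
N_B = 118995

118995


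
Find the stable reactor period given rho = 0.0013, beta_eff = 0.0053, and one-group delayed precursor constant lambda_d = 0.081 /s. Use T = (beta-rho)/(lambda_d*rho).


T = (beta - rho) / (lambda_d * rho)
T = (0.0053 - 0.0013) / (0.081 * 0.0013)
T = 37.987 s

37.987


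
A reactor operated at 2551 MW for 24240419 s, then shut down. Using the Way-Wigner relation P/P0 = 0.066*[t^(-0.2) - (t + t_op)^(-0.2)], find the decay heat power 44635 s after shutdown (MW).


P/P0 = 0.066 * [t^(-0.2) - (t + t_op)^(-0.2)]
P/P0 = 0.066 * [44635^(-0.2) - (44635 + 24240419)^(-0.2)]
P/P0 = 0.066 * [0.1175073 - 0.03333744] = 0.005555211
P = 2551 * 0.005555211 = 14.171 MW

14.171


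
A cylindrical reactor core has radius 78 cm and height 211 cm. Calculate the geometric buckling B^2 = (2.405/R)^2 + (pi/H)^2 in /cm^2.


B^2 = (2.405/R)^2 + (pi/H)^2
B^2 = (2.405/78)^2 + (pi/211)^2
B^2 = 0.0011724 /cm^2

0.0011724


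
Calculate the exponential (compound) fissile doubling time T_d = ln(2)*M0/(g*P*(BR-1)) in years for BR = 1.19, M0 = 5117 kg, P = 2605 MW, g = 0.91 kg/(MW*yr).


Breeding gain G = BR - 1 = 1.19 - 1 = 0.19
Fissile production rate = g * P * G = 0.91 * 2605 * 0.19 = 450.4045 kg/yr
T_d = ln(2) * M0 / (g * P * G)
T_d = ln(2) * 5117 / 450.4045 = 7.8748 yr

7.8748


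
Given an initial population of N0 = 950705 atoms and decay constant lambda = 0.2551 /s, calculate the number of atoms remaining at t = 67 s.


N = N0 * exp(-lambda * t)
N = 950705 * exp(-0.2551 * 67)
N = 0.035910

0.035910


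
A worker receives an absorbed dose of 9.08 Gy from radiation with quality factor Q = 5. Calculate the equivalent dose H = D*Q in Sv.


H = D * Q
H = 9.08 * 5
H = 45.400 Sv

45.400


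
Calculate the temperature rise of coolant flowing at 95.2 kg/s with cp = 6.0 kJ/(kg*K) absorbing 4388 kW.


dT = Q / (m_dot * cp)
dT = 4388 / (95.2 * 6.0)
dT = 7.6821 C

7.6821


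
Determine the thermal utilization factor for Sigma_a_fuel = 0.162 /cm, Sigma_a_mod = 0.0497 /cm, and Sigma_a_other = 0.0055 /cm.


f = Sigma_a_fuel / (Sigma_a_fuel + Sigma_a_mod + Sigma_a_other)
f = 0.162 / (0.162 + 0.0497 + 0.0055)
f = 0.74586

0.74586


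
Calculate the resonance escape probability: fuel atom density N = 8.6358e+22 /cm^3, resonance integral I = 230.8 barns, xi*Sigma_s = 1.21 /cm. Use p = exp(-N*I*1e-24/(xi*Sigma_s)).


p = exp(-N * I * 1e-24 / (xi*Sigma_s))
p = exp(-8.6358e+22 * 230.8 * 1e-24 / 1.21)
p = 7.0176e-08

7.0176e-08


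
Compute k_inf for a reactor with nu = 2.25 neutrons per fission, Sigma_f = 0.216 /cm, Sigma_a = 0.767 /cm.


k_inf = nu * Sigma_f / Sigma_a
k_inf = 2.25 * 0.216 / 0.767
k_inf = 0.63364

0.63364


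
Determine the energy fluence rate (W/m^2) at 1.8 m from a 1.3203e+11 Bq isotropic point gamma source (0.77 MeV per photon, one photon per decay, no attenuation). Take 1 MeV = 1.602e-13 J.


psi = A * E * 1.602e-13 / (4*pi*r^2)
psi = 1.3203e+11 * 0.77 * 1.602e-13 / (4*pi*1.8^2)
psi = 4.0001e-04 W/m^2

4.0001e-04


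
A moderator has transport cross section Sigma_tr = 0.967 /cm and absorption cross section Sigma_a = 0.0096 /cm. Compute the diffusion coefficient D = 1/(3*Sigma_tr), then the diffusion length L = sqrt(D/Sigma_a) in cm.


D = 1 / (3 * Sigma_tr) = 1 / (3 * 0.967) = 0.3447087 cm
L = sqrt(D / Sigma_a)
L = sqrt(0.3447087 / 0.0096)
L = 5.9923 cm

5.9923


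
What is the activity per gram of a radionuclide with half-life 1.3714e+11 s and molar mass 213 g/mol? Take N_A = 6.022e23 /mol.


lambda = ln(2) / t_half = ln(2) / 1.3714e+11 = 5.054303e-12 /s
SA = lambda * N_A / M
SA = 5.054303e-12 * 6.022e23 / 213
SA = 1.4290e+10 Bq/g

1.4290e+10


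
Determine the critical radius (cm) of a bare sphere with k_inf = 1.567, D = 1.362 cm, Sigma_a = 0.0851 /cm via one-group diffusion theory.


L^2 = D / Sigma_a = 1.362 / 0.0851 = 16.00470 cm^2
B_m^2 = (k_inf - 1) / L^2 = (1.567 - 1) / 16.00470 = 0.03542709 /cm^2
For a bare sphere: B_g = pi/R, so R_c = pi / sqrt(B_m^2)
R_c = pi / sqrt(0.03542709) = 16.691 cm

16.691
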